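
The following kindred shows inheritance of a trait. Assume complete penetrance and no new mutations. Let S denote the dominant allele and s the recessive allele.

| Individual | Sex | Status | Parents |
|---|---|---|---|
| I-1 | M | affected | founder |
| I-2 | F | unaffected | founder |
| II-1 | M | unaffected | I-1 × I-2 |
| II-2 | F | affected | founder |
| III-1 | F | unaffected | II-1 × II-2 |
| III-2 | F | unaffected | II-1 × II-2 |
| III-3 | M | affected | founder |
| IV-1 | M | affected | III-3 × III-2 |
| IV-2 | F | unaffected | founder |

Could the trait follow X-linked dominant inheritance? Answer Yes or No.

No

Under X-linked dominant, IV-1 (affected, male) cannot arise from III-3 (affected) × III-2 (unaffected).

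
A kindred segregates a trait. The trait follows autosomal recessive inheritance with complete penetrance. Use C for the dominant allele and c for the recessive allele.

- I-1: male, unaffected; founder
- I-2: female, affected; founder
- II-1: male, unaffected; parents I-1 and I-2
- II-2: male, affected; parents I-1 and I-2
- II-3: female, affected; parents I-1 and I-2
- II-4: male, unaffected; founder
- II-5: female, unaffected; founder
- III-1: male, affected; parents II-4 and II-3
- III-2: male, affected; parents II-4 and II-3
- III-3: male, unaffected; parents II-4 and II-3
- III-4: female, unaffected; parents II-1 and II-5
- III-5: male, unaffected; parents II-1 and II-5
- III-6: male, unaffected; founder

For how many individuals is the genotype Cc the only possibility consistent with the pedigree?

Obligate heterozygotes: I-1 is unaffected so carries C and passed c to II-2 (cc), so I-1 is Cc; II-1 is unaffected so carries C and received c from I-2 (cc), so II-1 is Cc; II-4 is unaffected so carries C and passed c to III-1 (cc), so II-4 is Cc; III-3 is unaffected so carries C and received c from II-3 (cc), so III-3 is Cc.
Every other individual is either homozygous by phenotype or has at least one consistent homozygous assignment, so the count is 4.

4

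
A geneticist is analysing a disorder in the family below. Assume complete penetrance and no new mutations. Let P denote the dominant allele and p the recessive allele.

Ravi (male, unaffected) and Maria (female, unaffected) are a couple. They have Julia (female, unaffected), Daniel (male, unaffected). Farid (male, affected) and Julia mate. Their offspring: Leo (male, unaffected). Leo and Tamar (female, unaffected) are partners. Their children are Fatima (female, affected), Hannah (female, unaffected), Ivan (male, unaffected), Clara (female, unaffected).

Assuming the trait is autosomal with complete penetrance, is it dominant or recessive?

recessive

Leo and Tamar are both unaffected yet have an affected child Fatima. Under dominance, an affected child requires at least one affected parent, so the trait cannot be dominant.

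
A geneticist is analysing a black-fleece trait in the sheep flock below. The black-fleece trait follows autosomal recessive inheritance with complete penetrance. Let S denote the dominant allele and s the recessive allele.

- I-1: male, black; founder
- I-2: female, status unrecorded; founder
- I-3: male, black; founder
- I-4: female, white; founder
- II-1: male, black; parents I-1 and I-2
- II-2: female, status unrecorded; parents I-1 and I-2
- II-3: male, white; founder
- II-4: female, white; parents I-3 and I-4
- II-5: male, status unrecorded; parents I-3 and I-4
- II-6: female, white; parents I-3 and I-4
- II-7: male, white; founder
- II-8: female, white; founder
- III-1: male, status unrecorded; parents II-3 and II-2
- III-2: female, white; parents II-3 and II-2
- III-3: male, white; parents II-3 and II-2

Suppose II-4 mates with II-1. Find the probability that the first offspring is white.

II-4 is white so carries S and received s from I-3 (ss), so II-4 is Ss.
II-1 is black, so II-1 is ss.
The cross gives 1/2 Ss : 1/2 ss, so P(offspring is white) = 1/2.

1/2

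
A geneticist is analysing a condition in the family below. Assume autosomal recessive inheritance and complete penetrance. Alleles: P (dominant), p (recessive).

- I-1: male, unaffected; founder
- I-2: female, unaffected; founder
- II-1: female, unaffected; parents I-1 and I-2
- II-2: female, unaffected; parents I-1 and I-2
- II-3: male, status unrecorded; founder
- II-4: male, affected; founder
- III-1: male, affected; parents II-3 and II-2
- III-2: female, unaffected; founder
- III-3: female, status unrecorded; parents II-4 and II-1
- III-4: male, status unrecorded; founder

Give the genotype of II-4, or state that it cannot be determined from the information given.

pp

II-4 is affected, so II-4 is pp.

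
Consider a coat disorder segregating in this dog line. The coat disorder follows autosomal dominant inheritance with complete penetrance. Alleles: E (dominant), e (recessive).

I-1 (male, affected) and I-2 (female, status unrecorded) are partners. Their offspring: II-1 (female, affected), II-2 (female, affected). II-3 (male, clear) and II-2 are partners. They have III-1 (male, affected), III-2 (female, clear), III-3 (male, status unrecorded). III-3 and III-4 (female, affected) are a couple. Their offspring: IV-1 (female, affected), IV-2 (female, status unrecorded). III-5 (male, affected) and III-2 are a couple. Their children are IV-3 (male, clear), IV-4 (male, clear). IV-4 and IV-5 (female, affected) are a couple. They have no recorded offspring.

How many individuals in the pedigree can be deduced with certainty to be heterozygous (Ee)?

Obligate heterozygotes: II-2 is affected so carries E and passed e to III-2 (ee), so II-2 is Ee; III-1 is affected so carries E and received e from II-3 (ee), so III-1 is Ee; III-5 is affected so carries E and passed e to IV-3 (ee), so III-5 is Ee.
Every other individual is either homozygous by phenotype or has at least one consistent homozygous assignment, so the count is 3.

3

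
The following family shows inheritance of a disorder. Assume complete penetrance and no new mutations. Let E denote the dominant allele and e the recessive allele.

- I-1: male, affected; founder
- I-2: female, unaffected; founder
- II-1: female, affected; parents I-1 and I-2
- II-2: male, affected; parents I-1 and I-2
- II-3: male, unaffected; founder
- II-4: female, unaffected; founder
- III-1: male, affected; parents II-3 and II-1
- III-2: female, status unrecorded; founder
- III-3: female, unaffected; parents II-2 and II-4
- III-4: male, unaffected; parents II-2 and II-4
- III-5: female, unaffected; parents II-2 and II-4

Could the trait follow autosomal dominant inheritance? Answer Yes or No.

Yes

A consistent assignment under autosomal dominant exists: I-1 EE, I-2 ee, II-1 Ee, II-2 Ee, II-3 ee, II-4 ee, III-1 Ee, III-2 EE, III-3 ee, III-4 ee, III-5 ee.
In this assignment every recorded phenotype matches its genotype and every non-founder's genotype is obtainable from its parents' genotypes, so the pedigree is consistent.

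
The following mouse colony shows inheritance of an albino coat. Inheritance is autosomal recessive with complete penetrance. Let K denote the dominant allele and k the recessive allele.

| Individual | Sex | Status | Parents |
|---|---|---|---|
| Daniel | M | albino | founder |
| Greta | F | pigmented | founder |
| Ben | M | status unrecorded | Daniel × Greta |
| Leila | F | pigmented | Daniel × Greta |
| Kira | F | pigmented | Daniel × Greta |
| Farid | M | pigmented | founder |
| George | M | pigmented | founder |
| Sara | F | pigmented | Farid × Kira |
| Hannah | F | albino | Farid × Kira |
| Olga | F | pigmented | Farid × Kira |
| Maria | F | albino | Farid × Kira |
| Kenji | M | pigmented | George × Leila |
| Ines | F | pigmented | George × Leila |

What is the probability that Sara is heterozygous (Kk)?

Farid is pigmented so carries K and passed k to Hannah (kk), so Farid is Kk.
Kira is pigmented so carries K and received k from Daniel (kk), so Kira is Kk.
Their cross gives offspring ratios 1/4 KK : 1/2 Kk : 1/4 kk. Conditioning on Sara being pigmented, P(Kk) = 1/2 / 3/4 = 2/3.

2/3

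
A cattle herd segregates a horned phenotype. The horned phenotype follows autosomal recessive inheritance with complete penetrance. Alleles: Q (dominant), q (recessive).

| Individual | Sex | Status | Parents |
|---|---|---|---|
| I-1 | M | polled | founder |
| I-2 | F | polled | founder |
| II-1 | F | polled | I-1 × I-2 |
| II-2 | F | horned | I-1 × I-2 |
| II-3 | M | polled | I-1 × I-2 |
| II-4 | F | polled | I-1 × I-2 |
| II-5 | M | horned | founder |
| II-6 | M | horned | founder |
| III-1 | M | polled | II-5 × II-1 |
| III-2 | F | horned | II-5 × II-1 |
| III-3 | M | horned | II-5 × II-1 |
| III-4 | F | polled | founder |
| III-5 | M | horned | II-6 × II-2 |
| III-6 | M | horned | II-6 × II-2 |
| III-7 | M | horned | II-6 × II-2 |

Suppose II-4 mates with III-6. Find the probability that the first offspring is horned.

1/3

I-1 is polled so carries Q and passed q to II-2 (qq), so I-1 is Qq.
I-2 is polled so carries Q and passed q to II-2 (qq), so I-2 is Qq.
II-4 is a polled offspring of I-1 (Qq) × I-2 (Qq), whose cross gives 1/4 QQ : 1/2 Qq : 1/4 qq; conditioning on being polled, II-4 is QQ with probability 1/3, Qq with probability 2/3.
III-6 is horned, so III-6 is qq.
Summing over parental genotype combinations, P(offspring is horned) = 2/3·1/2 = 1/3.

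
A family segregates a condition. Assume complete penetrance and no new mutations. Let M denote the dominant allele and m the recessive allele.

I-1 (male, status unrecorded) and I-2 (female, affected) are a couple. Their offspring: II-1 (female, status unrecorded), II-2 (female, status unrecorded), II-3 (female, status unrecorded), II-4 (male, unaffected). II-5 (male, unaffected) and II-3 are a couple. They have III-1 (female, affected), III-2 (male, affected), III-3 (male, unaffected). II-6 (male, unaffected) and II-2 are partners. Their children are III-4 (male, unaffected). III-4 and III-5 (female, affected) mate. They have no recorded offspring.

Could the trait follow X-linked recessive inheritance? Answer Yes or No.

Under X-linked recessive, II-4 (unaffected, male) cannot arise from I-1 (unrecorded) × I-2 (affected).

No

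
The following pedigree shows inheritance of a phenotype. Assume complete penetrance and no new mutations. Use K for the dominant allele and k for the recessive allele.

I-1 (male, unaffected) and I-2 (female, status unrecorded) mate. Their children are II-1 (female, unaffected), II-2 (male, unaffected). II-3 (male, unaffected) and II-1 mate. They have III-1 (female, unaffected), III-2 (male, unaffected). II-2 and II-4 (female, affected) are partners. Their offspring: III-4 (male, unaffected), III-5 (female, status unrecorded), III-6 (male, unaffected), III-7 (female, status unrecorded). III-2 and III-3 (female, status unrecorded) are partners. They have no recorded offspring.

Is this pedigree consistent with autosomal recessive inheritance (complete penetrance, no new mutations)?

Yes

A consistent assignment under autosomal recessive exists: I-1 KK, I-2 KK, II-1 KK, II-2 KK, II-3 KK, II-4 kk, III-1 KK, III-2 KK, III-3 KK, III-4 Kk, III-5 Kk, III-6 Kk, III-7 Kk.
In this assignment every recorded phenotype matches its genotype and every non-founder's genotype is obtainable from its parents' genotypes, so the pedigree is consistent.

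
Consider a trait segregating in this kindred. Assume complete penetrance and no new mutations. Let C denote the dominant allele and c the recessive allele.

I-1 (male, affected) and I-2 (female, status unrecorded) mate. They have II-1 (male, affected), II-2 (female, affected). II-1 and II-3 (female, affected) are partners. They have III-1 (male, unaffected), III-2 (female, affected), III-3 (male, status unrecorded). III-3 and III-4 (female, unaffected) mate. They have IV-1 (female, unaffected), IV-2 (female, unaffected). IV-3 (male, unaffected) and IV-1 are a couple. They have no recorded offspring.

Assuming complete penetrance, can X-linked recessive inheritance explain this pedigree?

Under X-linked recessive, III-1 (unaffected, male) cannot arise from II-1 (affected) × II-3 (affected).

No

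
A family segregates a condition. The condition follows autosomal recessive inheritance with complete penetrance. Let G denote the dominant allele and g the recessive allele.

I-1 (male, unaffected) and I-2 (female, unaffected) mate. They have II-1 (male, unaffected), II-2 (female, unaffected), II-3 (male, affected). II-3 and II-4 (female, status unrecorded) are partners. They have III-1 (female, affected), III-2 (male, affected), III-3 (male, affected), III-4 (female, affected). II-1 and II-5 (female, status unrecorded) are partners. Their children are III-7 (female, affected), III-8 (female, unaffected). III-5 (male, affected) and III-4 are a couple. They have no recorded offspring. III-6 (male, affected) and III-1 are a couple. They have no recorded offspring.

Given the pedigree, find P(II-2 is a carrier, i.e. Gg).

I-1 is unaffected so carries G and passed g to II-3 (gg), so I-1 is Gg.
I-2 is unaffected so carries G and passed g to II-3 (gg), so I-2 is Gg.
Their cross gives offspring ratios 1/4 GG : 1/2 Gg : 1/4 gg. Conditioning on II-2 being unaffected, P(Gg) = 1/2 / 3/4 = 2/3.

2/3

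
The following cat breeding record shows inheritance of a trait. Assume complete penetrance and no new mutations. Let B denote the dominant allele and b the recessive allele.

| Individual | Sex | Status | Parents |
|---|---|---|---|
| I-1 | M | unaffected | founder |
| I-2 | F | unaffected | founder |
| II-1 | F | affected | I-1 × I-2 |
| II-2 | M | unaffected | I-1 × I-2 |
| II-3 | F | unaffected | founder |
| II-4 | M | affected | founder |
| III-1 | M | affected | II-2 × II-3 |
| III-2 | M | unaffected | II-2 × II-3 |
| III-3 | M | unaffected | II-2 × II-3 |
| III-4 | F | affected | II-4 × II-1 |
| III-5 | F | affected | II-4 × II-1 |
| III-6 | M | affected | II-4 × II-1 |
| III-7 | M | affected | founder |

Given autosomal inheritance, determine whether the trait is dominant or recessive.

I-1 and I-2 are both unaffected yet have an affected child II-1. Under dominance, an affected child requires at least one affected parent, so the trait cannot be dominant.

recessive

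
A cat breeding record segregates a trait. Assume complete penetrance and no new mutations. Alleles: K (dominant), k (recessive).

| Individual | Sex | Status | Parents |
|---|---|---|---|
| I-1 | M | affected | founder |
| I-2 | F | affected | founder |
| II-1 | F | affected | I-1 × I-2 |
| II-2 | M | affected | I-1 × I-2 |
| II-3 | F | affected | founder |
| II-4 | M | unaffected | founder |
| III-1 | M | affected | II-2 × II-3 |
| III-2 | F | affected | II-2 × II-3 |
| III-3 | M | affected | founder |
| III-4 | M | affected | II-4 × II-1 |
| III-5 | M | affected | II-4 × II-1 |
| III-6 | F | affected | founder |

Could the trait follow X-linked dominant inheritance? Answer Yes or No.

A consistent assignment under X-linked dominant exists: I-1 X^K Y, I-2 X^K X^K, II-1 X^K X^K, II-2 X^K Y, II-3 X^K X^K, II-4 X^k Y, III-1 X^K Y, III-2 X^K X^K, III-3 X^K Y, III-4 X^K Y, III-5 X^K Y, III-6 X^K X^K.
In this assignment every recorded phenotype matches its genotype and every non-founder's genotype is obtainable from its parents' genotypes, so the pedigree is consistent.

Yes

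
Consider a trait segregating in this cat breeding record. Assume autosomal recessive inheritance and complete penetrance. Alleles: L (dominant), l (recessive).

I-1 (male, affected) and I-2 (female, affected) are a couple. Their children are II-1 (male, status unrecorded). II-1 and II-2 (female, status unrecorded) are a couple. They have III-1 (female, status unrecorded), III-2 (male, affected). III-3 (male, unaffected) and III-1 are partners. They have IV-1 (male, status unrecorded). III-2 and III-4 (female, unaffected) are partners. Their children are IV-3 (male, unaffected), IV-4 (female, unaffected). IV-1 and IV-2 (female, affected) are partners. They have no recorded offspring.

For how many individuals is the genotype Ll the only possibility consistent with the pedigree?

Obligate heterozygotes: IV-3 is unaffected so carries L and received l from III-2 (ll), so IV-3 is Ll; IV-4 is unaffected so carries L and received l from III-2 (ll), so IV-4 is Ll.
Every other individual is either homozygous by phenotype or has at least one consistent homozygous assignment, so the count is 2.

2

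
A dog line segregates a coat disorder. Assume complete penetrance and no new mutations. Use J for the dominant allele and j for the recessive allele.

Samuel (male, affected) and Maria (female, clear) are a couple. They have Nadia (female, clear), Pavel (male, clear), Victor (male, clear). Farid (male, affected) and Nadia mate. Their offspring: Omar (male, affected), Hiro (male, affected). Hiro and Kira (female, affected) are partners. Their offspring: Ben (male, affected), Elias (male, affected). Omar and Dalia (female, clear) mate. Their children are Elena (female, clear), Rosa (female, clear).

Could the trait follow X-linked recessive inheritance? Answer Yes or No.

Yes

A consistent assignment under X-linked recessive exists: Samuel X^j Y, Maria X^J X^J, Nadia X^J X^j, Pavel X^J Y, Victor X^J Y, Farid X^j Y, Omar X^j Y, Hiro X^j Y, Kira X^j X^j, Dalia X^J X^J, Ben X^j Y, Elias X^j Y, Elena X^J X^j, Rosa X^J X^j.
In this assignment every recorded phenotype matches its genotype and every non-founder's genotype is obtainable from its parents' genotypes, so the pedigree is consistent.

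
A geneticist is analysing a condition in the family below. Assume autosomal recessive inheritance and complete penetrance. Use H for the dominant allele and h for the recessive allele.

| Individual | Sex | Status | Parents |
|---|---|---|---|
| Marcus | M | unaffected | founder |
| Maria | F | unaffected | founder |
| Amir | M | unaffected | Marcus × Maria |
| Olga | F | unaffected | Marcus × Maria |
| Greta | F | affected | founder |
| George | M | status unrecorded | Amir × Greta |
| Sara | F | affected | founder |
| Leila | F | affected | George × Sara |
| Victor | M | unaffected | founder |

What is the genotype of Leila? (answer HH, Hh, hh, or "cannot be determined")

Leila is affected, so Leila is hh.

hh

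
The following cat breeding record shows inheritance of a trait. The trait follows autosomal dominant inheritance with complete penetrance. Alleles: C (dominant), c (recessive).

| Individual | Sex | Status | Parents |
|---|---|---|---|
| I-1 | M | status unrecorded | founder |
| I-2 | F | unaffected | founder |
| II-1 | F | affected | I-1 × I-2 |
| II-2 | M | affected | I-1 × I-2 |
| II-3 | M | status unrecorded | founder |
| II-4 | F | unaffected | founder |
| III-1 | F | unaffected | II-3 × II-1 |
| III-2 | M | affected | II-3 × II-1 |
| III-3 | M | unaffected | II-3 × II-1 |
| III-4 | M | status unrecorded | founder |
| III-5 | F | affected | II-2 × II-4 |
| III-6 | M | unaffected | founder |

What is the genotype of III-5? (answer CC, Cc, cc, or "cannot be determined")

Cc

From phenotype alone, III-5 is CC or Cc.
III-5 is affected so carries C and received c from II-4 (cc), so III-5 is Cc.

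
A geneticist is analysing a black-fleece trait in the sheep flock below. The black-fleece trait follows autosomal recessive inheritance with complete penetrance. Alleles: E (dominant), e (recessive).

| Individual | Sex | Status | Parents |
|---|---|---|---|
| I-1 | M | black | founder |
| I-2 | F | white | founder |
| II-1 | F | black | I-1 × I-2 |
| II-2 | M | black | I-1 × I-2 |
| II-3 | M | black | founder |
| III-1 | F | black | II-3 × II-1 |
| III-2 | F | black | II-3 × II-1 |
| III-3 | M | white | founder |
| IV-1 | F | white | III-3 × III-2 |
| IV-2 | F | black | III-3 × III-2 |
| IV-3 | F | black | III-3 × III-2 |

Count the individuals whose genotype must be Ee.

3

Obligate heterozygotes: I-2 is white so carries E and passed e to II-1 (ee), so I-2 is Ee; III-3 is white so carries E and passed e to IV-2 (ee), so III-3 is Ee; IV-1 is white so carries E and received e from III-2 (ee), so IV-1 is Ee.
Every other individual is either homozygous by phenotype or has at least one consistent homozygous assignment, so the count is 3.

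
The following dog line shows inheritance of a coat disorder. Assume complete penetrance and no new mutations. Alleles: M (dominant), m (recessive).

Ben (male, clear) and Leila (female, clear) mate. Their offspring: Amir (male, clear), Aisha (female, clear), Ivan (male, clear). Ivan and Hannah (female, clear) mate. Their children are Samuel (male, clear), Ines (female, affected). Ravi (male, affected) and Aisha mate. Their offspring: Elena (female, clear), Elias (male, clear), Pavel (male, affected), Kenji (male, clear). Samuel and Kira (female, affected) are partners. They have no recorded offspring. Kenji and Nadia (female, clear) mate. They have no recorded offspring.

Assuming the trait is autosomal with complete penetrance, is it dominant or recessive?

recessive

Ivan and Hannah are both clear yet have an affected child Ines. Under dominance, an affected child requires at least one affected parent, so the trait cannot be dominant.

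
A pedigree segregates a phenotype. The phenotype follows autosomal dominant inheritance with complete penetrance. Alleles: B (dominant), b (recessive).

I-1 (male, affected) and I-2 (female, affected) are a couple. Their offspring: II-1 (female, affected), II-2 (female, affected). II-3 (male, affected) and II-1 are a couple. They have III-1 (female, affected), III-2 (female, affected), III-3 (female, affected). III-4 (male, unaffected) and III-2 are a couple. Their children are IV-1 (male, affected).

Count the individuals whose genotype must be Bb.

1

Obligate heterozygotes: IV-1 is affected so carries B and received b from III-4 (bb), so IV-1 is Bb.
Every other individual is either homozygous by phenotype or has at least one consistent homozygous assignment, so the count is 1.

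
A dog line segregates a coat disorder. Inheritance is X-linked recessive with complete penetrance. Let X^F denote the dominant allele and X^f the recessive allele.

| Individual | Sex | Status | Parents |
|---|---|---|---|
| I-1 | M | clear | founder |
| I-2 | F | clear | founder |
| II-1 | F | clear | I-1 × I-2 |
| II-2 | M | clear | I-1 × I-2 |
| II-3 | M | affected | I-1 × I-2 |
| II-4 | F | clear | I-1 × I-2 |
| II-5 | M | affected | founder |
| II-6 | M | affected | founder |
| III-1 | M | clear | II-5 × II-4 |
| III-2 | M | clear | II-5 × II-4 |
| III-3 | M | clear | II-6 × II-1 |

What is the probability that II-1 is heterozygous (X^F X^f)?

I-1 is clear, so I-1 is X^F Y.
I-2 is clear so carries F and passed f to II-3 (X^f Y), so I-2 is X^F X^f.
Their cross gives offspring ratios 1/2 X^F X^F : 1/2 X^F X^f. Conditioning on II-1 being clear, P(X^F X^f) = 1/2 / 1 = 1/2 before taking II-1's own offspring into account.
II-6 is affected, so II-6 is X^f Y.
Now use II-1's offspring. Probability of each recorded status — clear son III-3: 1/2 if II-1 is X^F X^f, 1 if X^F X^F.
Bayes: P(X^F X^f) = 1/2·1/2 / (1/2·1/2 + 1/2·1) = 1/3.

1/3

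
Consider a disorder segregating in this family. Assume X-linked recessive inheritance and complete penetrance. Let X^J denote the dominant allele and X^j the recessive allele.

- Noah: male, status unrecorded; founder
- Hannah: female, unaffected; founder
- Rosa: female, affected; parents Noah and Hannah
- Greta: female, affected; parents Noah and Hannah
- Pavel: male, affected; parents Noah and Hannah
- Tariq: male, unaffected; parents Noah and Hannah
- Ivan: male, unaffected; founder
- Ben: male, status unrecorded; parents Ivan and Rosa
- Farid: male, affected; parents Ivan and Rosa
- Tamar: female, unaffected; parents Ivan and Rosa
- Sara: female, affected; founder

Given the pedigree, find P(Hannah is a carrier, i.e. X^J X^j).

1

Hannah is unaffected so carries J and passed j to Rosa (X^j X^j), so Hannah is X^J X^j, giving P(X^J X^j) = 1.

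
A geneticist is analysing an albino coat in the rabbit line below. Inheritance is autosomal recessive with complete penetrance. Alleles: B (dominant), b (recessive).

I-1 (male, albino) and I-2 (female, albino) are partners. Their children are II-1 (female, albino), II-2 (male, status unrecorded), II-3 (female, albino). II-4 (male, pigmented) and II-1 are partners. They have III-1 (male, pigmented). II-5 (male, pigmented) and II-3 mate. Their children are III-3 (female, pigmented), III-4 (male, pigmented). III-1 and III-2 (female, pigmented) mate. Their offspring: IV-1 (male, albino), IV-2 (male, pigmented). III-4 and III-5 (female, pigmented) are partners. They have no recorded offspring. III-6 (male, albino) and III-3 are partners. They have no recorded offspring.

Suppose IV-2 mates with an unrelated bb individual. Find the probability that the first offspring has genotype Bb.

2/3

III-1 is pigmented so carries B and received b from II-1 (bb), so III-1 is Bb.
III-2 is pigmented so carries B and passed b to IV-1 (bb), so III-2 is Bb.
IV-2 is a pigmented offspring of III-1 (Bb) × III-2 (Bb), whose cross gives 1/4 BB : 1/2 Bb : 1/4 bb; conditioning on being pigmented, IV-2 is BB with probability 1/3, Bb with probability 2/3.
Summing over parental genotype combinations, P(offspring has genotype Bb) = 1/3·1 + 2/3·1/2 = 2/3.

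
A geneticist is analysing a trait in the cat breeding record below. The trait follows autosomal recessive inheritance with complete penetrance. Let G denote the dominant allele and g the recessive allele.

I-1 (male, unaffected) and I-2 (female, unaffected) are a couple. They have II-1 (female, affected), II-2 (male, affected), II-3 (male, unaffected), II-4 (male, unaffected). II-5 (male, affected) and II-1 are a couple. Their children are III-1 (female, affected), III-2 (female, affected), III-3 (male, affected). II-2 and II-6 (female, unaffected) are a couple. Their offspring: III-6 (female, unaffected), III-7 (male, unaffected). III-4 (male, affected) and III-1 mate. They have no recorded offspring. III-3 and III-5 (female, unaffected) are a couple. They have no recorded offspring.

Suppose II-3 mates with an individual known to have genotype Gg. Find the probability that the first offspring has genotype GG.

1/3

I-1 is unaffected so carries G and passed g to II-1 (gg), so I-1 is Gg.
I-2 is unaffected so carries G and passed g to II-1 (gg), so I-2 is Gg.
II-3 is an unaffected offspring of I-1 (Gg) × I-2 (Gg), whose cross gives 1/4 GG : 1/2 Gg : 1/4 gg; conditioning on being unaffected, II-3 is GG with probability 1/3, Gg with probability 2/3.
Summing over parental genotype combinations, P(offspring has genotype GG) = 1/3·1/2 + 2/3·1/4 = 1/3.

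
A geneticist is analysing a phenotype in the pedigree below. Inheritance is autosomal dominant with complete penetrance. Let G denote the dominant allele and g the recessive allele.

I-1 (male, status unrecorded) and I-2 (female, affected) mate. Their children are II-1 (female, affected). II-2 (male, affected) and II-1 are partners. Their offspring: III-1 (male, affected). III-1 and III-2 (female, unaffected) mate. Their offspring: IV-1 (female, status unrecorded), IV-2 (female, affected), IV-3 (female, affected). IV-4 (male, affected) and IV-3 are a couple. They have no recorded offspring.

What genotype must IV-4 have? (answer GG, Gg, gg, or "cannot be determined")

IV-4's phenotype allows GG or Gg, and no parent or child forces a single allele at both positions; consistent genotype assignments exist with IV-4 as GG or Gg.

cannot be determined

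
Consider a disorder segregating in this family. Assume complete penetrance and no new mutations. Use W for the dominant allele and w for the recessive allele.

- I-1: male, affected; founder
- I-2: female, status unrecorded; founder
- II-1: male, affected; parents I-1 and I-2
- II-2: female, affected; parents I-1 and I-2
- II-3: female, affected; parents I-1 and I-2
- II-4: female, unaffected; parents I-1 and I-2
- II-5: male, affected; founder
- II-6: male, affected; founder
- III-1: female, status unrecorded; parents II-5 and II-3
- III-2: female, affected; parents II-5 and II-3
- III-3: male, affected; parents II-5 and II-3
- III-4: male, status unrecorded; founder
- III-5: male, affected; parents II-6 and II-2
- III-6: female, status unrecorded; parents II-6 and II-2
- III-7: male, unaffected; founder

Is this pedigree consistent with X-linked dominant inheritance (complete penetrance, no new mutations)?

Under X-linked dominant, II-4 (unaffected, female) cannot arise from I-1 (affected) × I-2 (unrecorded).

No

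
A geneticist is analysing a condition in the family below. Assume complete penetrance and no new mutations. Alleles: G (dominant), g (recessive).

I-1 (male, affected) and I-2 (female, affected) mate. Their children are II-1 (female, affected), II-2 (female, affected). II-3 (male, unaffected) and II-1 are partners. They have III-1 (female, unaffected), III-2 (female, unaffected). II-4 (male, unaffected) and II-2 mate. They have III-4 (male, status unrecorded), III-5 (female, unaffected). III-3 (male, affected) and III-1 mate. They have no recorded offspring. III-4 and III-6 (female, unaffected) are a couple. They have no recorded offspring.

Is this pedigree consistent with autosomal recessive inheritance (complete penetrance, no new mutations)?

A consistent assignment under autosomal recessive exists: I-1 gg, I-2 gg, II-1 gg, II-2 gg, II-3 GG, II-4 GG, III-1 Gg, III-2 Gg, III-3 gg, III-4 Gg, III-5 Gg, III-6 GG.
In this assignment every recorded phenotype matches its genotype and every non-founder's genotype is obtainable from its parents' genotypes, so the pedigree is consistent.

Yes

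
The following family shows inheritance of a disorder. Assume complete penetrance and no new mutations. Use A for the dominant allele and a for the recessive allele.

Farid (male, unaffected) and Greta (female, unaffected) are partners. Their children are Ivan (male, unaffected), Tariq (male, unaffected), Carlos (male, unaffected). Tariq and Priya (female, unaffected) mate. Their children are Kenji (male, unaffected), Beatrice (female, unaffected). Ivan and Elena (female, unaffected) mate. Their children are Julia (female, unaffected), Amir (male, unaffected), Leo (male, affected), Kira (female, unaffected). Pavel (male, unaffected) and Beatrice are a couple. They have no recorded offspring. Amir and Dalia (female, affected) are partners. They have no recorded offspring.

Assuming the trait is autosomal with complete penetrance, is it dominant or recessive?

recessive

Ivan and Elena are both unaffected yet have an affected child Leo. Under dominance, an affected child requires at least one affected parent, so the trait cannot be dominant.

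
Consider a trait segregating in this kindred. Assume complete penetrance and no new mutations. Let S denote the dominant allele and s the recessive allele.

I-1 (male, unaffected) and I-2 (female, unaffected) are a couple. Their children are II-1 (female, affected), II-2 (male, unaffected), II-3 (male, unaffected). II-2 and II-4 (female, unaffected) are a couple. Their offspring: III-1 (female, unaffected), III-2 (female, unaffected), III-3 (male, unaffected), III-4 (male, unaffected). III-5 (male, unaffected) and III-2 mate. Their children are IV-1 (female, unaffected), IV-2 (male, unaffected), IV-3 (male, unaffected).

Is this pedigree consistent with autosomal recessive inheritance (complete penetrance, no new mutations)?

Yes

A consistent assignment under autosomal recessive exists: I-1 Ss, I-2 Ss, II-1 ss, II-2 SS, II-3 SS, II-4 SS, III-1 SS, III-2 SS, III-3 SS, III-4 SS, III-5 SS, IV-1 SS, IV-2 SS, IV-3 SS.
In this assignment every recorded phenotype matches its genotype and every non-founder's genotype is obtainable from its parents' genotypes, so the pedigree is consistent.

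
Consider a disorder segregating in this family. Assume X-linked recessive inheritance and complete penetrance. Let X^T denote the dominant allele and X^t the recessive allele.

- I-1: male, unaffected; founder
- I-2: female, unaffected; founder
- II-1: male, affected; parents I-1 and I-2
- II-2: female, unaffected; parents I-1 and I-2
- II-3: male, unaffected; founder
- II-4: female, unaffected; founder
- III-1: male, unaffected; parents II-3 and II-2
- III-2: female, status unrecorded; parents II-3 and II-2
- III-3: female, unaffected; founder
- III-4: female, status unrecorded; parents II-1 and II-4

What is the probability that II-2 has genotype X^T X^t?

I-1 is unaffected, so I-1 is X^T Y.
I-2 is unaffected so carries T and passed t to II-1 (X^t Y), so I-2 is X^T X^t.
Their cross gives offspring ratios 1/2 X^T X^T : 1/2 X^T X^t. Conditioning on II-2 being unaffected, P(X^T X^t) = 1/2 / 1 = 1/2 before taking II-2's own offspring into account.
II-3 is unaffected, so II-3 is X^T Y.
Now use II-2's offspring. Probability of each recorded status — unaffected son III-1: 1/2 if II-2 is X^T X^t, 1 if X^T X^T. (III-2: equally likely either way, so uninformative.)
Bayes: P(X^T X^t) = 1/2·1/2 / (1/2·1/2 + 1/2·1) = 1/3.

1/3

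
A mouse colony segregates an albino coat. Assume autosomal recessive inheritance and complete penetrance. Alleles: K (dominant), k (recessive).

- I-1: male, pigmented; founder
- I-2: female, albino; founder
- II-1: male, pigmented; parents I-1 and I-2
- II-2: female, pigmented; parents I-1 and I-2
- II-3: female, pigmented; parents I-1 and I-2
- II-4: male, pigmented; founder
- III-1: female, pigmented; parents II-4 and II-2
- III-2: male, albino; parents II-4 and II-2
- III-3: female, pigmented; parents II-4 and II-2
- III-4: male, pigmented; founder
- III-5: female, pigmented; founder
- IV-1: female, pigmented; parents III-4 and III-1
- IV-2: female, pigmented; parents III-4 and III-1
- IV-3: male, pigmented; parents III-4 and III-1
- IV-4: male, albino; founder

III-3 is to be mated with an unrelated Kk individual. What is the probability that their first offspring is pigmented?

5/6

II-4 is pigmented so carries K and passed k to III-2 (kk), so II-4 is Kk.
II-2 is pigmented so carries K and received k from I-2 (kk), so II-2 is Kk.
III-3 is a pigmented offspring of II-4 (Kk) × II-2 (Kk), whose cross gives 1/4 KK : 1/2 Kk : 1/4 kk; conditioning on being pigmented, III-3 is KK with probability 1/3, Kk with probability 2/3.
Summing over parental genotype combinations, P(offspring is pigmented) = 1/3·1 + 2/3·3/4 = 5/6.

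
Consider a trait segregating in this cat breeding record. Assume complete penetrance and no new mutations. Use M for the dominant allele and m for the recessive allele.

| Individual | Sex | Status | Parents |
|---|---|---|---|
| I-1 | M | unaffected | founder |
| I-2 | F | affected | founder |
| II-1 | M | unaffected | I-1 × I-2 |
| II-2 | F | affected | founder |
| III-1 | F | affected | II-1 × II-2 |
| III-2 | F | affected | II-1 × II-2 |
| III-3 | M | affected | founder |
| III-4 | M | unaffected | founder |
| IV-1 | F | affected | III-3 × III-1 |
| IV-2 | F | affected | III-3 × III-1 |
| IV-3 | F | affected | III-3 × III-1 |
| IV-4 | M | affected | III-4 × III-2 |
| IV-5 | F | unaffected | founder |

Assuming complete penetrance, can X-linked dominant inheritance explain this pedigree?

A consistent assignment under X-linked dominant exists: I-1 X^m Y, I-2 X^M X^m, II-1 X^m Y, II-2 X^M X^M, III-1 X^M X^m, III-2 X^M X^m, III-3 X^M Y, III-4 X^m Y, IV-1 X^M X^M, IV-2 X^M X^M, IV-3 X^M X^M, IV-4 X^M Y, IV-5 X^m X^m.
In this assignment every recorded phenotype matches its genotype and every non-founder's genotype is obtainable from its parents' genotypes, so the pedigree is consistent.

Yes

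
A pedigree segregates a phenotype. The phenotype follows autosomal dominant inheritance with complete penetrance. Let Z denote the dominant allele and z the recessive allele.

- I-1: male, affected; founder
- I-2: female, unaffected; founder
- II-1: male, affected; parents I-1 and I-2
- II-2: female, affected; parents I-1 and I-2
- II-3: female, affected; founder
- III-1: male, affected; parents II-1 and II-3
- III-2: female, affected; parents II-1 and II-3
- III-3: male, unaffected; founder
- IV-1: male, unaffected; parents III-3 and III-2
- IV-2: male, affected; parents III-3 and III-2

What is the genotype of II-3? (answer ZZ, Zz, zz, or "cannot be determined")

II-3's phenotype allows ZZ or Zz, and no parent or child forces a single allele at both positions; consistent genotype assignments exist with II-3 as ZZ or Zz.

cannot be determined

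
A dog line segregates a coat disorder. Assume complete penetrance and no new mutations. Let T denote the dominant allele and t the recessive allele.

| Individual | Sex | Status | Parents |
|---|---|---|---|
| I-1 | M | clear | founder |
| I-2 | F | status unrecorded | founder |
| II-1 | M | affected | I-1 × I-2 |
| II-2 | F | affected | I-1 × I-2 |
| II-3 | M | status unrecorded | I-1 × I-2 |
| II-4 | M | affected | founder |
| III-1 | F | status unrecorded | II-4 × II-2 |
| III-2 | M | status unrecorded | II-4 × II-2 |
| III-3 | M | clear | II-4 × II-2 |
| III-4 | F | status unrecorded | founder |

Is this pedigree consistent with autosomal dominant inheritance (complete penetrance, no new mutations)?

Yes

A consistent assignment under autosomal dominant exists: I-1 tt, I-2 TT, II-1 Tt, II-2 Tt, II-3 Tt, II-4 Tt, III-1 TT, III-2 TT, III-3 tt, III-4 TT.
In this assignment every recorded phenotype matches its genotype and every non-founder's genotype is obtainable from its parents' genotypes, so the pedigree is consistent.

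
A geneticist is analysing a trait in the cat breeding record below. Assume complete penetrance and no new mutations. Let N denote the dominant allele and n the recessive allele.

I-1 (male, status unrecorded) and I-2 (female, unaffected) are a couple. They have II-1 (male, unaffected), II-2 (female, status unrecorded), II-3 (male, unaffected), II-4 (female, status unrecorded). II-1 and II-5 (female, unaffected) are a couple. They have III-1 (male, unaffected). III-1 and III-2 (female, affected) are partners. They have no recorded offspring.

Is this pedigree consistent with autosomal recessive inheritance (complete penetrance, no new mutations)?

Yes

A consistent assignment under autosomal recessive exists: I-1 NN, I-2 NN, II-1 NN, II-2 NN, II-3 NN, II-4 NN, II-5 NN, III-1 NN, III-2 nn.
In this assignment every recorded phenotype matches its genotype and every non-founder's genotype is obtainable from its parents' genotypes, so the pedigree is consistent.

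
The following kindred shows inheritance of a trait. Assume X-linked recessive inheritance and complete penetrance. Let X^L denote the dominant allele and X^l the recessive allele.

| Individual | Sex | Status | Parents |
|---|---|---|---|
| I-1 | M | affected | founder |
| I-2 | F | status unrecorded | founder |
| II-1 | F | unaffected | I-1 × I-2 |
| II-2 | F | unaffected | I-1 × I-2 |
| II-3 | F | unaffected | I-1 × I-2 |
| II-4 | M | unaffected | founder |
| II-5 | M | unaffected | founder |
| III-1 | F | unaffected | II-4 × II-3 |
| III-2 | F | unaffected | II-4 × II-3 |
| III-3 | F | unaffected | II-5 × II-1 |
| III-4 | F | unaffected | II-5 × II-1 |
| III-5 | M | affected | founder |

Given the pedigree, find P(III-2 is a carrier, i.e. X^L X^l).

1/2

II-4 is unaffected, so II-4 is X^L Y.
II-3 is unaffected so carries L and received l from I-1 (X^l Y), so II-3 is X^L X^l.
Their cross gives offspring ratios 1/2 X^L X^L : 1/2 X^L X^l. Conditioning on III-2 being unaffected, P(X^L X^l) = 1/2 / 1 = 1/2.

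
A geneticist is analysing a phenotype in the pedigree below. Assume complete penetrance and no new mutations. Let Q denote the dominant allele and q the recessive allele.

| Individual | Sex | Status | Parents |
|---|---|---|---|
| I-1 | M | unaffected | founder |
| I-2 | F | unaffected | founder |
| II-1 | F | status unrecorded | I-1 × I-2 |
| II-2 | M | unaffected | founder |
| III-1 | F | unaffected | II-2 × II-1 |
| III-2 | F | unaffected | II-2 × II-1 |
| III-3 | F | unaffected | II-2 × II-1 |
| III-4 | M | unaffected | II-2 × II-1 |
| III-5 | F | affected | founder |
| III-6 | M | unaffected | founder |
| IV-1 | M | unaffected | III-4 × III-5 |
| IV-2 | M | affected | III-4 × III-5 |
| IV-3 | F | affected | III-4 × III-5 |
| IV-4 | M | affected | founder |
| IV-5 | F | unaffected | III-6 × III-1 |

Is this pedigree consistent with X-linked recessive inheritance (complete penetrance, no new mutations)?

Under X-linked recessive, IV-1 (unaffected, male) cannot arise from III-4 (unaffected) × III-5 (affected).

No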